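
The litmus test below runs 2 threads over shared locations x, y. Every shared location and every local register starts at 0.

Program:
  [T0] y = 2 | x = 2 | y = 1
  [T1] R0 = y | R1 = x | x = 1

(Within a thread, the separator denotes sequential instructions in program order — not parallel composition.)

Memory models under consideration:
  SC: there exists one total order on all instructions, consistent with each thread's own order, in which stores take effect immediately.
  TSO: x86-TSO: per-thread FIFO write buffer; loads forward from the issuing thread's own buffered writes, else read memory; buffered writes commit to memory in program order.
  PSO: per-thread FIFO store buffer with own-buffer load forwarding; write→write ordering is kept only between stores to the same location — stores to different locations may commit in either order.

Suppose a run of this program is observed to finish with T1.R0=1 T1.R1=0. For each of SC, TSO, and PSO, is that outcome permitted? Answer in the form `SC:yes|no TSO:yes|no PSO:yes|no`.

SC:no TSO:no PSO:yes

outcome vector order: (T1.R0,T1.R1)
under SC → (0,0); (0,2); (1,2); (2,0); (2,2)
under TSO → (0,0); (0,2); (1,2); (2,0); (2,2)
under PSO → (0,0); (0,2); (1,0); (1,2); (2,0); (2,2)
target (1,0) ∈ {PSO}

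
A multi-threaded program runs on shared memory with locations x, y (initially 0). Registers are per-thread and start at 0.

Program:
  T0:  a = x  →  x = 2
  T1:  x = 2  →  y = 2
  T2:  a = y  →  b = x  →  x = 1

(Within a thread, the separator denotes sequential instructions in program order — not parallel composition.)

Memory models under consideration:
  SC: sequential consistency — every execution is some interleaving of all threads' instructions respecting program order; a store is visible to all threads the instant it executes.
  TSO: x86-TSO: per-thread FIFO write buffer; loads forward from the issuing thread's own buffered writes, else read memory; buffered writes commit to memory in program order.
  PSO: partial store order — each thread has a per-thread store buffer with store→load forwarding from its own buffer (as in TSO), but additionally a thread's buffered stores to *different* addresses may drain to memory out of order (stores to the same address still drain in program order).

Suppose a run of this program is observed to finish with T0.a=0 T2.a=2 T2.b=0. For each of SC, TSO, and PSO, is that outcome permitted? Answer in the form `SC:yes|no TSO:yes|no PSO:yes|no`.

SC:no TSO:no PSO:yes

outcome vector order: (T0.a,T2.a,T2.b)
SC (9): <0 0 0> <0 0 2> <0 2 2> <1 0 0> <1 0 2> <1 2 2> <2 0 0> <2 0 2> <2 2 2>
TSO (9): <0 0 0> <0 0 2> <0 2 2> <1 0 0> <1 0 2> <1 2 2> <2 0 0> <2 0 2> <2 2 2>
PSO (12): <0 0 0> <0 0 2> <0 2 0> <0 2 2> <1 0 0> <1 0 2> <1 2 0> <1 2 2> <2 0 0> <2 0 2> <2 2 0> <2 2 2>
target <0 2 0> ∈ {PSO}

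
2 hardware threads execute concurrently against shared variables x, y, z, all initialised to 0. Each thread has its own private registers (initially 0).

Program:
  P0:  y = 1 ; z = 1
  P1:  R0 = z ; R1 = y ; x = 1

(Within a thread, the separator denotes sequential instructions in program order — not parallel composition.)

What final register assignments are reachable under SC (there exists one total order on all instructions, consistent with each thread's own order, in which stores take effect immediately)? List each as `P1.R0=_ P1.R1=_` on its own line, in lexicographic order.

outcome vector order: (P1.R0,P1.R1)
|SC outcomes| = 3

P1.R0=0 P1.R1=0
P1.R0=0 P1.R1=1
P1.R0=1 P1.R1=1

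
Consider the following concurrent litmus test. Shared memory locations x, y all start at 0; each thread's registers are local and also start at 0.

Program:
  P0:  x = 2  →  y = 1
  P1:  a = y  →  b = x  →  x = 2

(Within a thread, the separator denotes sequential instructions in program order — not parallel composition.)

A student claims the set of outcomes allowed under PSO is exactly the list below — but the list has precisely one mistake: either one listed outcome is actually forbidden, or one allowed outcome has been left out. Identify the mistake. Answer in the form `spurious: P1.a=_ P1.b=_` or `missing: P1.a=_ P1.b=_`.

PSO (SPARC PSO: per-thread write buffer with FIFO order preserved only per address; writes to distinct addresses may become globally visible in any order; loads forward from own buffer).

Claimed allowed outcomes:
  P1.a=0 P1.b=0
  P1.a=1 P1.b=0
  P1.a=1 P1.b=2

missing: P1.a=0 P1.b=2

outcome vector order: (P1.a,P1.b)
[PSO] allowed = {0/0, 0/2, 1/0, 1/2}
PSO∖claimed = {0/2}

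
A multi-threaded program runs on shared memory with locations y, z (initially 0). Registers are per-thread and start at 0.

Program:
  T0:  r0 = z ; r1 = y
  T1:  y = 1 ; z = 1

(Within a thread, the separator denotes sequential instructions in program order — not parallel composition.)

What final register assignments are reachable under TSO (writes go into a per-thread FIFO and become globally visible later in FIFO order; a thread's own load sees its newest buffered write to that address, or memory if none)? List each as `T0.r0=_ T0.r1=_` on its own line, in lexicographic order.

outcome vector order: (T0.r0,T0.r1)
|TSO outcomes| = 3

T0.r0=0 T0.r1=0
T0.r0=0 T0.r1=1
T0.r0=1 T0.r1=1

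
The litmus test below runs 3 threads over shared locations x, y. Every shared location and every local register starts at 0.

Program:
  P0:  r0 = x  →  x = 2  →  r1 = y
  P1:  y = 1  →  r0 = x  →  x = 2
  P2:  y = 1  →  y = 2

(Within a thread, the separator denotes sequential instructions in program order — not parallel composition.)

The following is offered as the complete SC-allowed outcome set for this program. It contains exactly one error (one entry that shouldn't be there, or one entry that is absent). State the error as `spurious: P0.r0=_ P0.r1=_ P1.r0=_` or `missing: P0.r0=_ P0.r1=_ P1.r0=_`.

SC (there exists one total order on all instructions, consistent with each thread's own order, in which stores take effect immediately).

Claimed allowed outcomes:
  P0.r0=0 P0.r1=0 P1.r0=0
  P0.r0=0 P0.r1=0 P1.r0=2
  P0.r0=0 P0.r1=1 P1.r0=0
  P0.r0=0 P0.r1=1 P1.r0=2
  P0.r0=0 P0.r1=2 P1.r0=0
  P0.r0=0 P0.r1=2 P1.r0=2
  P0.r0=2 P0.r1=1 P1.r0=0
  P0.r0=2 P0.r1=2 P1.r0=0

spurious: P0.r0=0 P0.r1=0 P1.r0=0

outcome vector order: (P0.r0,P0.r1,P1.r0)
under SC → 002; 010; 012; 020; 022; 210; 220
claimed∖SC = {000}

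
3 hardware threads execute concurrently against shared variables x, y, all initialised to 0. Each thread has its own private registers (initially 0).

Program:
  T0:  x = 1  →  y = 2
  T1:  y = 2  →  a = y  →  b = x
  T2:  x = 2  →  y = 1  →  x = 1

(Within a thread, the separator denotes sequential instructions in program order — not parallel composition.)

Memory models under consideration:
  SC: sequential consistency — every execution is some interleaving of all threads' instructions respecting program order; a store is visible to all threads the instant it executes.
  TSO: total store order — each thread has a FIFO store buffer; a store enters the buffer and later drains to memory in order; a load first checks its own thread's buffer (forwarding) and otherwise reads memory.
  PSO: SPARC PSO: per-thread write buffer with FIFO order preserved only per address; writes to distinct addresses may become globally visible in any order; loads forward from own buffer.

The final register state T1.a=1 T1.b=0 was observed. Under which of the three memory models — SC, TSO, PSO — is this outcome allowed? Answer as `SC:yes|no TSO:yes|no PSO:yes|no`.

SC:no TSO:no PSO:yes

outcome vector order: (T1.a,T1.b)
[SC] allowed = {11 12 20 21 22}
[TSO] allowed = {11 12 20 21 22}
[PSO] allowed = {10 11 12 20 21 22}
target 10 ∈ {PSO}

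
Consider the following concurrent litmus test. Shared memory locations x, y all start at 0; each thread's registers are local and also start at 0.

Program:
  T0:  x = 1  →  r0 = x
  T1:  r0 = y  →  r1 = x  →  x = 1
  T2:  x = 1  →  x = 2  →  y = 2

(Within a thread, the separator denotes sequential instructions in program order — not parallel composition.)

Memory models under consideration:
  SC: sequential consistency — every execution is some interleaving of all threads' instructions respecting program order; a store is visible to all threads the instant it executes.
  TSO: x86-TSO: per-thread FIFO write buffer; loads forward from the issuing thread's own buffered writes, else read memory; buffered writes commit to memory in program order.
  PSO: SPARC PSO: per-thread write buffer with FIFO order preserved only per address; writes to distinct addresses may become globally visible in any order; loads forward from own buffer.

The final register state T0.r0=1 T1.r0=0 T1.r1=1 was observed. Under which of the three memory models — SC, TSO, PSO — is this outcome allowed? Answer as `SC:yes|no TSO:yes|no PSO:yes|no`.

SC:yes TSO:yes PSO:yes

outcome vector order: (T0.r0,T1.r0,T1.r1)
[SC] allowed = {(1,0,0), (1,0,1), (1,0,2), (1,2,1), (1,2,2), (2,0,0), (2,0,1), (2,0,2), (2,2,2)}
[TSO] allowed = {(1,0,0), (1,0,1), (1,0,2), (1,2,1), (1,2,2), (2,0,0), (2,0,1), (2,0,2), (2,2,2)}
[PSO] allowed = {(1,0,0), (1,0,1), (1,0,2), (1,2,0), (1,2,1), (1,2,2), (2,0,0), (2,0,1), (2,0,2), (2,2,0), (2,2,1), (2,2,2)}
target (1,0,1) ∈ {SC,TSO,PSO}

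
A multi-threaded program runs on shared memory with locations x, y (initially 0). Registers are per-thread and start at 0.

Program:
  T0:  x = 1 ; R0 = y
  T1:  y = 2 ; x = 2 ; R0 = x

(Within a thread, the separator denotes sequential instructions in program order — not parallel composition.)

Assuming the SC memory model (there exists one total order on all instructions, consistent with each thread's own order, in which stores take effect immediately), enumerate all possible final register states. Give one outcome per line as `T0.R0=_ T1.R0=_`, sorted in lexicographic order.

T0.R0=0 T1.R0=2
T0.R0=2 T1.R0=1
T0.R0=2 T1.R0=2

outcome vector order: (T0.R0,T1.R0)
|SC outcomes| = 3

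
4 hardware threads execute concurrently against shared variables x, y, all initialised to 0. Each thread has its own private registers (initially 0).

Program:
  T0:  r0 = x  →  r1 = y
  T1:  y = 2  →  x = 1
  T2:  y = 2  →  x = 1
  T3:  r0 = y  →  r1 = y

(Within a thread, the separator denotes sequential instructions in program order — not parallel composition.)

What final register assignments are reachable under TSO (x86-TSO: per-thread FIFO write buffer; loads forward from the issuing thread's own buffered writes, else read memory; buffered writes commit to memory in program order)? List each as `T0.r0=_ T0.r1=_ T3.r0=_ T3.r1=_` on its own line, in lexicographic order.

T0.r0=0 T0.r1=0 T3.r0=0 T3.r1=0
T0.r0=0 T0.r1=0 T3.r0=0 T3.r1=2
T0.r0=0 T0.r1=0 T3.r0=2 T3.r1=2
T0.r0=0 T0.r1=2 T3.r0=0 T3.r1=0
T0.r0=0 T0.r1=2 T3.r0=0 T3.r1=2
T0.r0=0 T0.r1=2 T3.r0=2 T3.r1=2
T0.r0=1 T0.r1=2 T3.r0=0 T3.r1=0
T0.r0=1 T0.r1=2 T3.r0=0 T3.r1=2
T0.r0=1 T0.r1=2 T3.r0=2 T3.r1=2

outcome vector order: (T0.r0,T0.r1,T3.r0,T3.r1)
|TSO outcomes| = 9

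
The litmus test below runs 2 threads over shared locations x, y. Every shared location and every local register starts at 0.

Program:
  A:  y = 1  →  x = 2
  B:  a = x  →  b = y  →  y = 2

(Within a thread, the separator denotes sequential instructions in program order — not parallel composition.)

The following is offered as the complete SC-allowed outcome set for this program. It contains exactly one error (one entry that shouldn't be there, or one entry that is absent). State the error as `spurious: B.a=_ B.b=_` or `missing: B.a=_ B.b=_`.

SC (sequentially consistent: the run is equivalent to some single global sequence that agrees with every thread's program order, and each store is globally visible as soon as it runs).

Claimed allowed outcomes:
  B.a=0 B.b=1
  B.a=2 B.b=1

outcome vector order: (B.a,B.b)
SC (3): <0 0>, <0 1>, <2 1>
SC∖claimed = {<0 0>}

missing: B.a=0 B.b=0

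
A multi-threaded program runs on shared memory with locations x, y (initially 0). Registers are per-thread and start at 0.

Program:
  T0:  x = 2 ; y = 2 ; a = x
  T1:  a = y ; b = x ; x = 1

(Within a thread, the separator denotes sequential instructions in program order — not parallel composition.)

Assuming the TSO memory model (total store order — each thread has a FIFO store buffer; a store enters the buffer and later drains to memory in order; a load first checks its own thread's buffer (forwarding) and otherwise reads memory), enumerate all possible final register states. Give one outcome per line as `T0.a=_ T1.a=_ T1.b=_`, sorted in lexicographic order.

T0.a=1 T1.a=0 T1.b=0
T0.a=1 T1.a=0 T1.b=2
T0.a=1 T1.a=2 T1.b=2
T0.a=2 T1.a=0 T1.b=0
T0.a=2 T1.a=0 T1.b=2
T0.a=2 T1.a=2 T1.b=2

outcome vector order: (T0.a,T1.a,T1.b)
|TSO outcomes| = 6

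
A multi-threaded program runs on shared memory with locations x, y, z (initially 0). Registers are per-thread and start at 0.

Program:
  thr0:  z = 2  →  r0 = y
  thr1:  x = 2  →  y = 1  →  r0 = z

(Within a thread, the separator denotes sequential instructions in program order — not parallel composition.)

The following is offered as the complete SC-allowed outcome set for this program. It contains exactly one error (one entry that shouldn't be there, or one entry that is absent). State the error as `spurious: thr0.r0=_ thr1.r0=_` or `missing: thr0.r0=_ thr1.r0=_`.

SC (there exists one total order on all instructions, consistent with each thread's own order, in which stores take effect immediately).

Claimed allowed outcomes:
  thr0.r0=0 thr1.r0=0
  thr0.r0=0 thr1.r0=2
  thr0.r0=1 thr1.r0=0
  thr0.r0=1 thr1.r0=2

outcome vector order: (thr0.r0,thr1.r0)
SC: 3 outcomes — {0/2; 1/0; 1/2}
claimed∖SC = {0/0}

spurious: thr0.r0=0 thr1.r0=0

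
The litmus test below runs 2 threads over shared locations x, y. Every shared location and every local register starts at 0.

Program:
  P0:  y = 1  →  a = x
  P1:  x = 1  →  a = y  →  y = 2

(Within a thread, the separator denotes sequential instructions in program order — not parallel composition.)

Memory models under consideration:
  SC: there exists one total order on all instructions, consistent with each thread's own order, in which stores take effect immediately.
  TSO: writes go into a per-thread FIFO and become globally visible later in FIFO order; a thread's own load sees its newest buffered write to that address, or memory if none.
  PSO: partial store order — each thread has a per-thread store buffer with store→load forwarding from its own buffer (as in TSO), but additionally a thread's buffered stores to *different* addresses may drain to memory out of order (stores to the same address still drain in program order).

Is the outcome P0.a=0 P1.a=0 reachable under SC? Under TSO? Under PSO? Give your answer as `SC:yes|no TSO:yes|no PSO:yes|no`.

outcome vector order: (P0.a,P1.a)
SC: 3 outcomes — {<0 1> <1 0> <1 1>}
TSO: 4 outcomes — {<0 0> <0 1> <1 0> <1 1>}
PSO: 4 outcomes — {<0 0> <0 1> <1 0> <1 1>}
target <0 0> ∈ {TSO,PSO}

SC:no TSO:yes PSO:yes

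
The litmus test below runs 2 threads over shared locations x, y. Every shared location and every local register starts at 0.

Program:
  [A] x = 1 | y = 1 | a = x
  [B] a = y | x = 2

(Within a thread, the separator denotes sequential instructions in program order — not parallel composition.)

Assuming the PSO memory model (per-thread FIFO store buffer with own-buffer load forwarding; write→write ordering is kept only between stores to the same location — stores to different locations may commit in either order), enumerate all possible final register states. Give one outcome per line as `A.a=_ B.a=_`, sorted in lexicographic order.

A.a=1 B.a=0
A.a=1 B.a=1
A.a=2 B.a=0
A.a=2 B.a=1

outcome vector order: (A.a,B.a)
|PSO outcomes| = 4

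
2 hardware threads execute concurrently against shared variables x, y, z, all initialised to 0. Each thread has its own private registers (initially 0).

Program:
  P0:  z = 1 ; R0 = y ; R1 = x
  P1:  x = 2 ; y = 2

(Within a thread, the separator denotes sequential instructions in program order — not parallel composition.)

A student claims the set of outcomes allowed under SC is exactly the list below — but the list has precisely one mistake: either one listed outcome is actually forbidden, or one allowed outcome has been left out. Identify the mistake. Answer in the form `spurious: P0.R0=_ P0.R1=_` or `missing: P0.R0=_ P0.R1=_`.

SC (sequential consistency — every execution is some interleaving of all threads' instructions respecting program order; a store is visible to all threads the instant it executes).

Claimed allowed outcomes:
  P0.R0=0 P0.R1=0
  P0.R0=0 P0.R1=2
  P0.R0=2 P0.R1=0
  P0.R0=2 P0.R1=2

outcome vector order: (P0.R0,P0.R1)
[SC] allowed = {<0 0>; <0 2>; <2 2>}
claimed∖SC = {<2 0>}

spurious: P0.R0=2 P0.R1=0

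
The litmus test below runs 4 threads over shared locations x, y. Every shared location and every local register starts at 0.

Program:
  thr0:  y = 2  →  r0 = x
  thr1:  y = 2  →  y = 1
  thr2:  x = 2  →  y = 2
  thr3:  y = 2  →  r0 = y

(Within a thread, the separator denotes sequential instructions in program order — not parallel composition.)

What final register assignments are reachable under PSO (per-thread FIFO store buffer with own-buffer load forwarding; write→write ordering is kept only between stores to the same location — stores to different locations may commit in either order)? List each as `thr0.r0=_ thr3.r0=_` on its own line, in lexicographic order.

outcome vector order: (thr0.r0,thr3.r0)
|PSO outcomes| = 4

thr0.r0=0 thr3.r0=1
thr0.r0=0 thr3.r0=2
thr0.r0=2 thr3.r0=1
thr0.r0=2 thr3.r0=2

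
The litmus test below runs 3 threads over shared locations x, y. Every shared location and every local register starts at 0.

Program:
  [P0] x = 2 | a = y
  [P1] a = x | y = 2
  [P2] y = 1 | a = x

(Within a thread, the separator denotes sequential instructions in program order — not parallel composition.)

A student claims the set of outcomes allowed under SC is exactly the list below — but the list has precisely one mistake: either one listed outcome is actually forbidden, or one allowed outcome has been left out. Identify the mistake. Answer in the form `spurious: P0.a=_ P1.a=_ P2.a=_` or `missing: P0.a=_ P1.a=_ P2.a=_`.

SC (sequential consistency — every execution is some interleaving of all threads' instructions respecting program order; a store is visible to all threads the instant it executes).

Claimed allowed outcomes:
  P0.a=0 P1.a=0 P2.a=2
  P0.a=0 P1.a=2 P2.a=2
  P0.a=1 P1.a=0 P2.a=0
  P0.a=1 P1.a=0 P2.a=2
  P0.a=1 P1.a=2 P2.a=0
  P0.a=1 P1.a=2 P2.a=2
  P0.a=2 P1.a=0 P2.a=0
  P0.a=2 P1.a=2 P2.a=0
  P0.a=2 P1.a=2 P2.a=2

outcome vector order: (P0.a,P1.a,P2.a)
SC: 10 outcomes — {0/0/2; 0/2/2; 1/0/0; 1/0/2; 1/2/0; 1/2/2; 2/0/0; 2/0/2; 2/2/0; 2/2/2}
SC∖claimed = {2/0/2}

missing: P0.a=2 P1.a=0 P2.a=2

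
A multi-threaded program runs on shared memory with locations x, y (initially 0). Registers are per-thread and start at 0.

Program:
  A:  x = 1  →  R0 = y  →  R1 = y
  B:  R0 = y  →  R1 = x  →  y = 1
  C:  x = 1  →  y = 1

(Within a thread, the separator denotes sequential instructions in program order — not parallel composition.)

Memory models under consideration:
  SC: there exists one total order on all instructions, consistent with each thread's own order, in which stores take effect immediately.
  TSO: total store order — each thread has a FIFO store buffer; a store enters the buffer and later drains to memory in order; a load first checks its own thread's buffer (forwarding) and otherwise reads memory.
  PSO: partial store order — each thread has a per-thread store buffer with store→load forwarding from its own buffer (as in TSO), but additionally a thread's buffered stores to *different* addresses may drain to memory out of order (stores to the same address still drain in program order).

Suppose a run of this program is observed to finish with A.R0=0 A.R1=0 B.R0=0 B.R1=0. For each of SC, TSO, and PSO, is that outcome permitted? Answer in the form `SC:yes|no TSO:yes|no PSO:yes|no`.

SC:yes TSO:yes PSO:yes

outcome vector order: (A.R0,A.R1,B.R0,B.R1)
SC (9): 0/0/0/0; 0/0/0/1; 0/0/1/1; 0/1/0/0; 0/1/0/1; 0/1/1/1; 1/1/0/0; 1/1/0/1; 1/1/1/1
TSO (9): 0/0/0/0; 0/0/0/1; 0/0/1/1; 0/1/0/0; 0/1/0/1; 0/1/1/1; 1/1/0/0; 1/1/0/1; 1/1/1/1
PSO (12): 0/0/0/0; 0/0/0/1; 0/0/1/0; 0/0/1/1; 0/1/0/0; 0/1/0/1; 0/1/1/0; 0/1/1/1; 1/1/0/0; 1/1/0/1; 1/1/1/0; 1/1/1/1
target 0/0/0/0 ∈ {SC,TSO,PSO}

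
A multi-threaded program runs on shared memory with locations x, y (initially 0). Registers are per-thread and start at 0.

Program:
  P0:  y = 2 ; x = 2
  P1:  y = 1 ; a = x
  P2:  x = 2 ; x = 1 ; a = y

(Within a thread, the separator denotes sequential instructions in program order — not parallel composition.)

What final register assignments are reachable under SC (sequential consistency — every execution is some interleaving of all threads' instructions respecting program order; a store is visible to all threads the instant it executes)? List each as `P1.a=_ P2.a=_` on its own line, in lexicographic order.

outcome vector order: (P1.a,P2.a)
|SC outcomes| = 8

P1.a=0 P2.a=1
P1.a=0 P2.a=2
P1.a=1 P2.a=0
P1.a=1 P2.a=1
P1.a=1 P2.a=2
P1.a=2 P2.a=0
P1.a=2 P2.a=1
P1.a=2 P2.a=2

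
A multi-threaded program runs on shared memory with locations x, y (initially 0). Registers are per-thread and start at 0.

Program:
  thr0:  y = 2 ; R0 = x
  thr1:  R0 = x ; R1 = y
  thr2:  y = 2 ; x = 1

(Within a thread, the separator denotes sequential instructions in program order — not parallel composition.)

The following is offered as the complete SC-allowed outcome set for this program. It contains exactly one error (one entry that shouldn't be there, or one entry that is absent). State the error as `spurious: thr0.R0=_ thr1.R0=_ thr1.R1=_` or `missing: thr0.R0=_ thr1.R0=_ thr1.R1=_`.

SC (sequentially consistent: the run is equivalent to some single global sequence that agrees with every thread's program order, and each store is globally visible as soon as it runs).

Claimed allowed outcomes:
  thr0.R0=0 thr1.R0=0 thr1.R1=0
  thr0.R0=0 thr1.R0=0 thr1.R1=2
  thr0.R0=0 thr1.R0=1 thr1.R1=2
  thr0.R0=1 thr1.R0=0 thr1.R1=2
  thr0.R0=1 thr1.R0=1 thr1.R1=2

outcome vector order: (thr0.R0,thr1.R0,thr1.R1)
[SC] allowed = {(0,0,0) (0,0,2) (0,1,2) (1,0,0) (1,0,2) (1,1,2)}
SC∖claimed = {(1,0,0)}

missing: thr0.R0=1 thr1.R0=0 thr1.R1=0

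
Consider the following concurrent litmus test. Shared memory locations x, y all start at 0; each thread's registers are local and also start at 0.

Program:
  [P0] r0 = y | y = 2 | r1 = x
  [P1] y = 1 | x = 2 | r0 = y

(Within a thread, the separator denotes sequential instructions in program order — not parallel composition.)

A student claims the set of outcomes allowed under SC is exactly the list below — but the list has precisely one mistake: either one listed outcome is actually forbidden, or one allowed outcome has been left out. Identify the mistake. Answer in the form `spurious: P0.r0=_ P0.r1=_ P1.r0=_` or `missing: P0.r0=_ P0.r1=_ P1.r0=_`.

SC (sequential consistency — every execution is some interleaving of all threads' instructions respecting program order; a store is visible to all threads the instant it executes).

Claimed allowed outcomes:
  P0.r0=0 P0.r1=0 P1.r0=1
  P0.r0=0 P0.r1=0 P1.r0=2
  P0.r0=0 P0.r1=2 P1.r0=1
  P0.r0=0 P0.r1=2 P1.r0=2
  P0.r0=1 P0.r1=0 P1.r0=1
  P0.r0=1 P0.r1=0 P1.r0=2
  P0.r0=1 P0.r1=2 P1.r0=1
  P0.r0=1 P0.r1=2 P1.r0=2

outcome vector order: (P0.r0,P0.r1,P1.r0)
[SC] allowed = {0/0/1; 0/0/2; 0/2/1; 0/2/2; 1/0/2; 1/2/1; 1/2/2}
claimed∖SC = {1/0/1}

spurious: P0.r0=1 P0.r1=0 P1.r0=1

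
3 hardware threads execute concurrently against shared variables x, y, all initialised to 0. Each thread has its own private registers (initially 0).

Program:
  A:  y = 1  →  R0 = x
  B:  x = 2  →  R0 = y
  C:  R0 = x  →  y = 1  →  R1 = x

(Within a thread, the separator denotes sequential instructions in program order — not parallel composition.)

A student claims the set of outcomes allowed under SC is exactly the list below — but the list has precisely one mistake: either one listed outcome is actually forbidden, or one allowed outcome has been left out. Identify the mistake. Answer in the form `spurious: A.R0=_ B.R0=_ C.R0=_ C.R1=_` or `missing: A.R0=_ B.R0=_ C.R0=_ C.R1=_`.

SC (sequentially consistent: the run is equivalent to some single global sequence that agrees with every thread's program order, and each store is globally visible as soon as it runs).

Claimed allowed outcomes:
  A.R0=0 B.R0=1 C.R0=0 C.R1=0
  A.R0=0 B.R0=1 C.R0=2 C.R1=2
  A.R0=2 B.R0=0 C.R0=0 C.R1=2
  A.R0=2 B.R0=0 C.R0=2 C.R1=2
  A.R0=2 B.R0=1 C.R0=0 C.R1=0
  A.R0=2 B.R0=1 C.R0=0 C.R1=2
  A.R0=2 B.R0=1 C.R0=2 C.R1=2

outcome vector order: (A.R0,B.R0,C.R0,C.R1)
[SC] allowed = {0/1/0/0; 0/1/0/2; 0/1/2/2; 2/0/0/2; 2/0/2/2; 2/1/0/0; 2/1/0/2; 2/1/2/2}
SC∖claimed = {0/1/0/2}

missing: A.R0=0 B.R0=1 C.R0=0 C.R1=2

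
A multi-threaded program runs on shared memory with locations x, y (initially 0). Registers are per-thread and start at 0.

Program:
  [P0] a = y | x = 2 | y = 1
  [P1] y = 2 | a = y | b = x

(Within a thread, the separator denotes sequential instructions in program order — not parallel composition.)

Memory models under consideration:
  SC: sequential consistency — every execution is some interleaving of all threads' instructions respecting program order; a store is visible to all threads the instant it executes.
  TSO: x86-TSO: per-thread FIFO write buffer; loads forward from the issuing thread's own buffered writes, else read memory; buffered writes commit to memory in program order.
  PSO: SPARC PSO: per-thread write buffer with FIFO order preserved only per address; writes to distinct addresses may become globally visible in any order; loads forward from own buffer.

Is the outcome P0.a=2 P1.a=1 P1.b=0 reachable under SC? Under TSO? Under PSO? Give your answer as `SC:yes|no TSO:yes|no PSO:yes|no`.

SC:no TSO:no PSO:yes

outcome vector order: (P0.a,P1.a,P1.b)
SC (6): 012; 020; 022; 212; 220; 222
TSO (6): 012; 020; 022; 212; 220; 222
PSO (8): 010; 012; 020; 022; 210; 212; 220; 222
target 210 ∈ {PSO}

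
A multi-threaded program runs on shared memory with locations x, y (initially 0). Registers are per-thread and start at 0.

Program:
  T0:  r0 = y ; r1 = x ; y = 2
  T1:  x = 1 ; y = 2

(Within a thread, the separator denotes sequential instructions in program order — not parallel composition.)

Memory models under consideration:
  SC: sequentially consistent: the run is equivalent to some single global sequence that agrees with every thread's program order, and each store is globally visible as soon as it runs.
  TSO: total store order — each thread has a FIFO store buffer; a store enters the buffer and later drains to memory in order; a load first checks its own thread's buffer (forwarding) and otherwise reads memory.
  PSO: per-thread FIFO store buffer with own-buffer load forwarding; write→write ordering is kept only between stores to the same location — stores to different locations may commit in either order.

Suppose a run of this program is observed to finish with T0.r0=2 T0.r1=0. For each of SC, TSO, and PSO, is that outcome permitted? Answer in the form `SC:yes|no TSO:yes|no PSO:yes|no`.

outcome vector order: (T0.r0,T0.r1)
under SC → 0/0 0/1 2/1
under TSO → 0/0 0/1 2/1
under PSO → 0/0 0/1 2/0 2/1
target 2/0 ∈ {PSO}

SC:no TSO:no PSO:yes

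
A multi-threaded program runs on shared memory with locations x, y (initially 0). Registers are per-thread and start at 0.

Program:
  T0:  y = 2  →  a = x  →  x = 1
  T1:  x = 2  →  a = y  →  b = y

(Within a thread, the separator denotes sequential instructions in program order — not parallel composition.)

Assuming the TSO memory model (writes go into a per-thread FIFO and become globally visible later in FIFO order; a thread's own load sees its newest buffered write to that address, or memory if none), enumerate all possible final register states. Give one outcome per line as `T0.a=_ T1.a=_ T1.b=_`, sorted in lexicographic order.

T0.a=0 T1.a=0 T1.b=0
T0.a=0 T1.a=0 T1.b=2
T0.a=0 T1.a=2 T1.b=2
T0.a=2 T1.a=0 T1.b=0
T0.a=2 T1.a=0 T1.b=2
T0.a=2 T1.a=2 T1.b=2

outcome vector order: (T0.a,T1.a,T1.b)
|TSO outcomes| = 6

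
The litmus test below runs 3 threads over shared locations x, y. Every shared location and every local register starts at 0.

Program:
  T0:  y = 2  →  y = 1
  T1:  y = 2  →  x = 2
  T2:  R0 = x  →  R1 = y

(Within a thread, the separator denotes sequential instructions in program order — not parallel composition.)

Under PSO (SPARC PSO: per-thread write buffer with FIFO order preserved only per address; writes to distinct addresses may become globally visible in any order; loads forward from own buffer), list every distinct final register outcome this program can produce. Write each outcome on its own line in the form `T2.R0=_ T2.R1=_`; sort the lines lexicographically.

T2.R0=0 T2.R1=0
T2.R0=0 T2.R1=1
T2.R0=0 T2.R1=2
T2.R0=2 T2.R1=0
T2.R0=2 T2.R1=1
T2.R0=2 T2.R1=2

outcome vector order: (T2.R0,T2.R1)
|PSO outcomes| = 6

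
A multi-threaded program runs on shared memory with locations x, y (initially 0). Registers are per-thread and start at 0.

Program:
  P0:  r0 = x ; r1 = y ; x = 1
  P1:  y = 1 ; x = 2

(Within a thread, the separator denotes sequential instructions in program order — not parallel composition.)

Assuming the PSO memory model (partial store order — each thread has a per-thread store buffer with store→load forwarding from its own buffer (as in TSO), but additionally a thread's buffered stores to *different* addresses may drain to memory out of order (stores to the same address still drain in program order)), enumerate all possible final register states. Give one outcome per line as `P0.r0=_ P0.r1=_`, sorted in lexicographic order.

outcome vector order: (P0.r0,P0.r1)
|PSO outcomes| = 4

P0.r0=0 P0.r1=0
P0.r0=0 P0.r1=1
P0.r0=2 P0.r1=0
P0.r0=2 P0.r1=1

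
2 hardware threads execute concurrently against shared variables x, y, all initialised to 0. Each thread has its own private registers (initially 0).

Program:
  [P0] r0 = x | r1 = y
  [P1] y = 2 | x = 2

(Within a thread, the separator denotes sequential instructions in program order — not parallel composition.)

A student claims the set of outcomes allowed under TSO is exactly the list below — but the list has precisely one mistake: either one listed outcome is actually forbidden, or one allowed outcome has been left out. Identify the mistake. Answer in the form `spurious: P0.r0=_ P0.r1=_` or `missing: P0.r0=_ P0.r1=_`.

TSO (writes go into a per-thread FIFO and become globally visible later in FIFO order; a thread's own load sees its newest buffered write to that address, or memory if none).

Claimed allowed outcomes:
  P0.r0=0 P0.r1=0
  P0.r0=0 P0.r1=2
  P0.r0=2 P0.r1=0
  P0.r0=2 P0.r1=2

spurious: P0.r0=2 P0.r1=0

outcome vector order: (P0.r0,P0.r1)
under TSO → 0/0 0/2 2/2
claimed∖TSO = {2/0}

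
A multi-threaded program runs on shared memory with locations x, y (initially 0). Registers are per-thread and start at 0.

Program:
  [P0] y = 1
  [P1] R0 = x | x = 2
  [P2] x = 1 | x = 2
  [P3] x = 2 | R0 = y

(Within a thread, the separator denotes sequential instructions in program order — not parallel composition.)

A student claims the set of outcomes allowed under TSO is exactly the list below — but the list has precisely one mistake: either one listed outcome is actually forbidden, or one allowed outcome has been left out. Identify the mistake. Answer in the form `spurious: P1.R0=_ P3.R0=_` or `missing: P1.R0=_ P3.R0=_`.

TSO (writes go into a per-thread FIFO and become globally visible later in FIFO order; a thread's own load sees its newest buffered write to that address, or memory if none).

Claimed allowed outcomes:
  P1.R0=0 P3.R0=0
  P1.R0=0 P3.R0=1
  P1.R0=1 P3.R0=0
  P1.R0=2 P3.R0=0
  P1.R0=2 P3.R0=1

missing: P1.R0=1 P3.R0=1

outcome vector order: (P1.R0,P3.R0)
TSO (6): (0,0); (0,1); (1,0); (1,1); (2,0); (2,1)
TSO∖claimed = {(1,1)}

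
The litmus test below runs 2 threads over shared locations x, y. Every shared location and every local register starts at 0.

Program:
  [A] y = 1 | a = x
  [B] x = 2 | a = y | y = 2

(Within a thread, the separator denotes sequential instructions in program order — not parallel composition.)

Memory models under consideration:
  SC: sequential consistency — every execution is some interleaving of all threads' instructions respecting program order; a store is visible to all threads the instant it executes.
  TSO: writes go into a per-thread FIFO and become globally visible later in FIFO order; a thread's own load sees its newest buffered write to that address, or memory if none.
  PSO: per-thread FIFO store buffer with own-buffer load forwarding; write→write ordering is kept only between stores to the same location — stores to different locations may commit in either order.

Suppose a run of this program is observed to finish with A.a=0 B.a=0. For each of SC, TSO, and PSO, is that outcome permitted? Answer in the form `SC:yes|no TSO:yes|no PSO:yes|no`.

outcome vector order: (A.a,B.a)
SC: 3 outcomes — {0/1; 2/0; 2/1}
TSO: 4 outcomes — {0/0; 0/1; 2/0; 2/1}
PSO: 4 outcomes — {0/0; 0/1; 2/0; 2/1}
target 0/0 ∈ {TSO,PSO}

SC:no TSO:yes PSO:yes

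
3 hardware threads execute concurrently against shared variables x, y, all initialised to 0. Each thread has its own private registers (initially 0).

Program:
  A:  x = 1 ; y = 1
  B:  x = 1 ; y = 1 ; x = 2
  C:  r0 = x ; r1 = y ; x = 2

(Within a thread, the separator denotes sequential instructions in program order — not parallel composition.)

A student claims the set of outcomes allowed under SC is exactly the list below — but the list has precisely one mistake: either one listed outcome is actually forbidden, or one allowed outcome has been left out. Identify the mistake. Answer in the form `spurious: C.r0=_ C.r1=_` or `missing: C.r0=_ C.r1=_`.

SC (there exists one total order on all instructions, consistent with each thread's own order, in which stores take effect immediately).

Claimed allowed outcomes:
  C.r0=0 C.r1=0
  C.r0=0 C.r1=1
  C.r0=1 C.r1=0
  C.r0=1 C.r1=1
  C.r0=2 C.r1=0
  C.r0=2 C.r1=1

spurious: C.r0=2 C.r1=0

outcome vector order: (C.r0,C.r1)
SC (5): 0/0 0/1 1/0 1/1 2/1
claimed∖SC = {2/0}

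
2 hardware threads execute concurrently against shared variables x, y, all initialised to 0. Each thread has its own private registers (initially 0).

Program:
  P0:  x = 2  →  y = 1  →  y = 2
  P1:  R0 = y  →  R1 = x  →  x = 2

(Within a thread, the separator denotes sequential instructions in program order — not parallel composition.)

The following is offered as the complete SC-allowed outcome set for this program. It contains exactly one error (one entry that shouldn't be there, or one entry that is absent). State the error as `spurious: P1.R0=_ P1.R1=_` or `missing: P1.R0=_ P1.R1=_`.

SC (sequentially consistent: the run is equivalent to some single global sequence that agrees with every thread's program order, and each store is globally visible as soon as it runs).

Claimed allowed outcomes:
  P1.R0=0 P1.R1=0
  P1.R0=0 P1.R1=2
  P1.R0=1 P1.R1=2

missing: P1.R0=2 P1.R1=2

outcome vector order: (P1.R0,P1.R1)
under SC → 0/0; 0/2; 1/2; 2/2
SC∖claimed = {2/2}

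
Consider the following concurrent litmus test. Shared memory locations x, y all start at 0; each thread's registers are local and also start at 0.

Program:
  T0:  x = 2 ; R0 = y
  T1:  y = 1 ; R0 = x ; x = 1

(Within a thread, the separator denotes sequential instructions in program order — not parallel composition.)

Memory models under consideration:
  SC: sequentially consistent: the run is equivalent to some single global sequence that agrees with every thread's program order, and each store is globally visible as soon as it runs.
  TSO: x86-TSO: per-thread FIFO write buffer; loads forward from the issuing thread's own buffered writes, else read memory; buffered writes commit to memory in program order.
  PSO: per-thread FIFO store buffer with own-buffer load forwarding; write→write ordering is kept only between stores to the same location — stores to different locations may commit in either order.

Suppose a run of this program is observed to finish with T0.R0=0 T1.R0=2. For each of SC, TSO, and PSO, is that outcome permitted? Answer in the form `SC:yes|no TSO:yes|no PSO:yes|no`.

outcome vector order: (T0.R0,T1.R0)
SC: 3 outcomes — {02; 10; 12}
TSO: 4 outcomes — {00; 02; 10; 12}
PSO: 4 outcomes — {00; 02; 10; 12}
target 02 ∈ {SC,TSO,PSO}

SC:yes TSO:yes PSO:yes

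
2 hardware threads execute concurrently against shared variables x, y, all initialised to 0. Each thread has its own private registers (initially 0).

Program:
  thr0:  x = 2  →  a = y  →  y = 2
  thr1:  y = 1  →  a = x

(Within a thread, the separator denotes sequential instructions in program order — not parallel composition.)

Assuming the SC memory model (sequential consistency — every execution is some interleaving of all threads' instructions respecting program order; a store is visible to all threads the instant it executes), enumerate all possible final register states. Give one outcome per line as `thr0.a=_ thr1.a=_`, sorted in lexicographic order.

thr0.a=0 thr1.a=2
thr0.a=1 thr1.a=0
thr0.a=1 thr1.a=2

outcome vector order: (thr0.a,thr1.a)
|SC outcomes| = 3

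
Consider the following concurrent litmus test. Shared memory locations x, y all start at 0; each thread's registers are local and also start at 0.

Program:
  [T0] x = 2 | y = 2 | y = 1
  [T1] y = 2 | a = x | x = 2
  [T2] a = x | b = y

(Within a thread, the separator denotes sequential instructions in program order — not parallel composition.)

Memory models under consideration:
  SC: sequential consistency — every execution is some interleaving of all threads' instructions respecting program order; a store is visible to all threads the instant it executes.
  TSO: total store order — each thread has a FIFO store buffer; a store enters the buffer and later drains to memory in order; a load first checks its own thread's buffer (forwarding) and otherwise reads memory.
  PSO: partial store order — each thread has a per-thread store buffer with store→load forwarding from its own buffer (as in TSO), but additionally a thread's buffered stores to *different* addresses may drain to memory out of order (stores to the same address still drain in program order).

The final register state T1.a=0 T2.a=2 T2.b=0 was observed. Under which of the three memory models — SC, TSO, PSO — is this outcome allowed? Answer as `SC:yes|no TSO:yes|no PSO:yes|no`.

outcome vector order: (T1.a,T2.a,T2.b)
[SC] allowed = {000; 001; 002; 021; 022; 200; 201; 202; 220; 221; 222}
[TSO] allowed = {000; 001; 002; 020; 021; 022; 200; 201; 202; 220; 221; 222}
[PSO] allowed = {000; 001; 002; 020; 021; 022; 200; 201; 202; 220; 221; 222}
target 020 ∈ {TSO,PSO}

SC:no TSO:yes PSO:yes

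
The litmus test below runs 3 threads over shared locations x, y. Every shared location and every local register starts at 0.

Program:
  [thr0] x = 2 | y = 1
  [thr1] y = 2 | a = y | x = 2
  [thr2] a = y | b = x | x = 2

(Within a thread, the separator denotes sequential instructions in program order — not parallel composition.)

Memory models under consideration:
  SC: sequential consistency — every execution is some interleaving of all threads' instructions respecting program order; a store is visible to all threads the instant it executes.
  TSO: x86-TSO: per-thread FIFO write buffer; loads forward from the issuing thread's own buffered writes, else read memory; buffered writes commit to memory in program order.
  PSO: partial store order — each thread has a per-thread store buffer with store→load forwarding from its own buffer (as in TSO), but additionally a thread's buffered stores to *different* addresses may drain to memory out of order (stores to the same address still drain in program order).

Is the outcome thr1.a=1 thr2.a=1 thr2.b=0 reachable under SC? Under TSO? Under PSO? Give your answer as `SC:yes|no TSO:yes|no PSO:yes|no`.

outcome vector order: (thr1.a,thr2.a,thr2.b)
SC: 10 outcomes — {<1 0 0>, <1 0 2>, <1 1 2>, <1 2 0>, <1 2 2>, <2 0 0>, <2 0 2>, <2 1 2>, <2 2 0>, <2 2 2>}
TSO: 10 outcomes — {<1 0 0>, <1 0 2>, <1 1 2>, <1 2 0>, <1 2 2>, <2 0 0>, <2 0 2>, <2 1 2>, <2 2 0>, <2 2 2>}
PSO: 12 outcomes — {<1 0 0>, <1 0 2>, <1 1 0>, <1 1 2>, <1 2 0>, <1 2 2>, <2 0 0>, <2 0 2>, <2 1 0>, <2 1 2>, <2 2 0>, <2 2 2>}
target <1 1 0> ∈ {PSO}

SC:no TSO:no PSO:yes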